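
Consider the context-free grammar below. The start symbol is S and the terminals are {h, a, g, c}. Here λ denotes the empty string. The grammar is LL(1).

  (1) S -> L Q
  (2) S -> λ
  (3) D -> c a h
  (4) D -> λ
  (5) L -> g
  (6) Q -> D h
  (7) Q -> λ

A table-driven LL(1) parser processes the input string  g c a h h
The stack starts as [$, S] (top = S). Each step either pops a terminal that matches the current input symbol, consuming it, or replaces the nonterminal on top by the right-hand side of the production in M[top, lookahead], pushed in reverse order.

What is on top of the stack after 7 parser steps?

h

     Stack      Input        Action
  1  $ S        g c a h h $  expand S -> L Q
  2  $ Q L      g c a h h $  expand L -> g
  3  $ Q g      g c a h h $  match g
  4  $ Q        c a h h $    expand Q -> D h
  5  $ h D      c a h h $    expand D -> c a h
  6  $ h h a c  c a h h $    match c
  7  $ h h a    a h h $      match a
Stack after step 7: $ h h (top = h).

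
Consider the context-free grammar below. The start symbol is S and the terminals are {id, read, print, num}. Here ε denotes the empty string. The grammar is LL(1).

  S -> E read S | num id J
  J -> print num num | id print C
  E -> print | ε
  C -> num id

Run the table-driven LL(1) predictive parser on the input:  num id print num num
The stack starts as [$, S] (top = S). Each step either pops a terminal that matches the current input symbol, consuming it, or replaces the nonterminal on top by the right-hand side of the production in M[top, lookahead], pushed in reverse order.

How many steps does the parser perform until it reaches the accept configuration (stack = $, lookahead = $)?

     Stack            Input                   Action
  1  $ S              num id print num num $  expand S -> num id J
  2  $ J id num       num id print num num $  match num
  3  $ J id           id print num num $      match id
  4  $ J              print num num $         expand J -> print num num
  5  $ num num print  print num num $         match print
  6  $ num num        num num $               match num
  7  $ num            num $                   match num
Accept reached after 7 steps.

7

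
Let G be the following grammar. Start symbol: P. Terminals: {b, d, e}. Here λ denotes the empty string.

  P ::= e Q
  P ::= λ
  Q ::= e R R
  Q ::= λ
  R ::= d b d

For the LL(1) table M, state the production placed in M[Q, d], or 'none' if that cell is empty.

FIRST(P): from P::=e Q we get {e}; from P::=λ we get {λ}. So FIRST(P) = {λ, e}.
FIRST(Q): from Q::=e R R we get {e}; from Q::=λ we get {λ}. So FIRST(Q) = {λ, e}.
FIRST(R): from R::=d b d we get {d}. So FIRST(R) = {d}.
FOLLOW(P) includes $ since P is the start symbol.
FOLLOW(P): P appears on no right-hand side. Thus FOLLOW(P) = {$}.
FOLLOW(Q): in P::=e Q, the suffix after Q is empty, so FOLLOW(Q) ⊇ FOLLOW(P) = {$}. Thus FOLLOW(Q) = {$}.
For Q ::= e R R: FIRST(e R R) = {e}, so it goes in M[Q, t] for t ∈ {e}.
For Q ::= λ: FIRST(λ) = {λ}, so it goes in M[Q, t] for t ∈ {}; since λ ∈ FIRST, also for every t ∈ FOLLOW(Q) = {$}.
None of these place a production in M[Q, d].

none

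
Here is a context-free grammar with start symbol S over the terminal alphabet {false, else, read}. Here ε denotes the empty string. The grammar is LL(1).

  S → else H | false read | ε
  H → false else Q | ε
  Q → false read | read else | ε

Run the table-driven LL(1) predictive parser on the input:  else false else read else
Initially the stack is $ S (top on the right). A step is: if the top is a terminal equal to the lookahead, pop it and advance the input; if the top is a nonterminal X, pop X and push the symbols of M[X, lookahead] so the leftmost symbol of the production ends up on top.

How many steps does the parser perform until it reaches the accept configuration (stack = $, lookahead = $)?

step 1: stack=$ S  input=else false else read else $  — expand S → else H
step 2: stack=$ H else  input=else false else read else $  — match else
step 3: stack=$ H  input=false else read else $  — expand H → false else Q
step 4: stack=$ Q else false  input=false else read else $  — match false
step 5: stack=$ Q else  input=else read else $  — match else
step 6: stack=$ Q  input=read else $  — expand Q → read else
step 7: stack=$ else read  input=read else $  — match read
step 8: stack=$ else  input=else $  — match else
Accept reached after 8 steps.

8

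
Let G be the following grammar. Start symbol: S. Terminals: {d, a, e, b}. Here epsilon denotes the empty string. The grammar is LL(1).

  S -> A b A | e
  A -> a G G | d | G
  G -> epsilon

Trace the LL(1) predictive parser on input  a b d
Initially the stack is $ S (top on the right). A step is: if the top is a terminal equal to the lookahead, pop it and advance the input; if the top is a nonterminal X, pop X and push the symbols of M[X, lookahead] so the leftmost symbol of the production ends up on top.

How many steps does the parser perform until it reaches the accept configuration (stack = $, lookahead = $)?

8

     Stack        Input    Action
  1  $ S          a b d $  expand S -> A b A
  2  $ A b A      a b d $  expand A -> a G G
  3  $ A b G G a  a b d $  match a
  4  $ A b G G    b d $    expand G -> epsilon
  5  $ A b G      b d $    expand G -> epsilon
  6  $ A b        b d $    match b
  7  $ A          d $      expand A -> d
  8  $ d          d $      match d
Accept reached after 8 steps.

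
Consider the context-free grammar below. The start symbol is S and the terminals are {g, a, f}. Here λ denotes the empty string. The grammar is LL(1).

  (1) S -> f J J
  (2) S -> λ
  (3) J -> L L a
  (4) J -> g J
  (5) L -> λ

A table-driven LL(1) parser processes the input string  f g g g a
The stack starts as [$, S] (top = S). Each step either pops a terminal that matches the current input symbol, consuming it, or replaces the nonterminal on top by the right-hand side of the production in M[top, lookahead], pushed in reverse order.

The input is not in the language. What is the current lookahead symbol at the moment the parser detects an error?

$

step 1: stack=$ S  input=f g g g a $  — expand S -> f J J
step 2: stack=$ J J f  input=f g g g a $  — match f
step 3: stack=$ J J  input=g g g a $  — expand J -> g J
step 4: stack=$ J J g  input=g g g a $  — match g
step 5: stack=$ J J  input=g g a $  — expand J -> g J
step 6: stack=$ J J g  input=g g a $  — match g
step 7: stack=$ J J  input=g a $  — expand J -> g J
step 8: stack=$ J J g  input=g a $  — match g
step 9: stack=$ J J  input=a $  — expand J -> L L a
step 10: stack=$ J a L L  input=a $  — expand L -> λ
step 11: stack=$ J a L  input=a $  — expand L -> λ
step 12: stack=$ J a  input=a $  — match a
step 13: stack=$ J  input=$  — error: M[J, $] is empty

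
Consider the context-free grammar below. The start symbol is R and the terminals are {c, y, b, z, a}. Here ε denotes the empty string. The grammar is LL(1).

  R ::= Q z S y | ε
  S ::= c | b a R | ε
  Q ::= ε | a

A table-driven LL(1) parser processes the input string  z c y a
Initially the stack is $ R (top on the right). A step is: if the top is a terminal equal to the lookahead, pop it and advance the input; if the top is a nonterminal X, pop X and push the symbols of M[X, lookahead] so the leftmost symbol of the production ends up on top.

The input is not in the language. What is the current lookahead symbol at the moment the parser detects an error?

a

     Stack      Input      Action
  1  $ R        z c y a $  expand R ::= Q z S y
  2  $ y S z Q  z c y a $  expand Q ::= ε
  3  $ y S z    z c y a $  match z
  4  $ y S      c y a $    expand S ::= c
  5  $ y c      c y a $    match c
  6  $ y        y a $      match y
  7  $          a $        error: stack empty but input remains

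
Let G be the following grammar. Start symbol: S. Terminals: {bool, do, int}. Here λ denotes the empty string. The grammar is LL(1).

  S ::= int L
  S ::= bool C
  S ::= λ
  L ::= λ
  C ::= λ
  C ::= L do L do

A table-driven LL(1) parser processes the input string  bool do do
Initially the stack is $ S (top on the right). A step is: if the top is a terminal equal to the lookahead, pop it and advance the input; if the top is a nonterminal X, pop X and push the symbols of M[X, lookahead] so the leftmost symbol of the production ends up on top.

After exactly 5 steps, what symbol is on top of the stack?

L

     Stack        Input         Action
  1  $ S          bool do do $  expand S ::= bool C
  2  $ C bool     bool do do $  match bool
  3  $ C          do do $       expand C ::= L do L do
  4  $ do L do L  do do $       expand L ::= λ
  5  $ do L do    do do $       match do
Stack after step 5: $ do L (top = L).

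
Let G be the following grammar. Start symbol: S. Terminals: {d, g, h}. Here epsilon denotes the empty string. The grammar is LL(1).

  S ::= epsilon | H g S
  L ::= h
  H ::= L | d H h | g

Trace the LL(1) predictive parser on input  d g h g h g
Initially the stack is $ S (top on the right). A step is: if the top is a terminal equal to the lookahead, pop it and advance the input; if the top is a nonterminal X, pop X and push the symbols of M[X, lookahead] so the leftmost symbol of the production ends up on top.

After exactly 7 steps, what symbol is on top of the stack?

S

     Stack        Input          Action
  1  $ S          d g h g h g $  expand S ::= H g S
  2  $ S g H      d g h g h g $  expand H ::= d H h
  3  $ S g h H d  d g h g h g $  match d
  4  $ S g h H    g h g h g $    expand H ::= g
  5  $ S g h g    g h g h g $    match g
  6  $ S g h      h g h g $      match h
  7  $ S g        g h g $        match g
Stack after step 7: $ S (top = S).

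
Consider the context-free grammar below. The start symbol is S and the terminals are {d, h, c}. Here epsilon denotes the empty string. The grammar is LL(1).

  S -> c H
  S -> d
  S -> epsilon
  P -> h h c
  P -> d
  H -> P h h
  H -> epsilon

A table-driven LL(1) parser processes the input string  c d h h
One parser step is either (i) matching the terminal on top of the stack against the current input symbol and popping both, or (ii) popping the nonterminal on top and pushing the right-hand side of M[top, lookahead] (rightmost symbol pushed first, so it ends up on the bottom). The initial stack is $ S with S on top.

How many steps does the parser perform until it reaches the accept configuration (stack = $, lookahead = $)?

step 1: stack=$ S  input=c d h h $  — expand S -> c H
step 2: stack=$ H c  input=c d h h $  — match c
step 3: stack=$ H  input=d h h $  — expand H -> P h h
step 4: stack=$ h h P  input=d h h $  — expand P -> d
step 5: stack=$ h h d  input=d h h $  — match d
step 6: stack=$ h h  input=h h $  — match h
step 7: stack=$ h  input=h $  — match h
Accept reached after 7 steps.

7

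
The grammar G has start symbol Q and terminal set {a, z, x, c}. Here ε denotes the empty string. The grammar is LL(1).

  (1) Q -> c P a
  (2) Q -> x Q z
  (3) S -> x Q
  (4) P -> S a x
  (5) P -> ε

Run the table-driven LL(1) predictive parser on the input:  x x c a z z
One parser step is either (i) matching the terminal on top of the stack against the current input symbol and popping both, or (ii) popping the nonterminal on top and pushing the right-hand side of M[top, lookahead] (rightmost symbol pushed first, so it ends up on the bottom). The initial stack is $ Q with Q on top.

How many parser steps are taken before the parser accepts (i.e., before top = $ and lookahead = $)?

10

step 1: stack=$ Q  input=x x c a z z $  — expand Q -> x Q z
step 2: stack=$ z Q x  input=x x c a z z $  — match x
step 3: stack=$ z Q  input=x c a z z $  — expand Q -> x Q z
step 4: stack=$ z z Q x  input=x c a z z $  — match x
step 5: stack=$ z z Q  input=c a z z $  — expand Q -> c P a
step 6: stack=$ z z a P c  input=c a z z $  — match c
step 7: stack=$ z z a P  input=a z z $  — expand P -> ε
step 8: stack=$ z z a  input=a z z $  — match a
step 9: stack=$ z z  input=z z $  — match z
step 10: stack=$ z  input=z $  — match z
Accept reached after 10 steps.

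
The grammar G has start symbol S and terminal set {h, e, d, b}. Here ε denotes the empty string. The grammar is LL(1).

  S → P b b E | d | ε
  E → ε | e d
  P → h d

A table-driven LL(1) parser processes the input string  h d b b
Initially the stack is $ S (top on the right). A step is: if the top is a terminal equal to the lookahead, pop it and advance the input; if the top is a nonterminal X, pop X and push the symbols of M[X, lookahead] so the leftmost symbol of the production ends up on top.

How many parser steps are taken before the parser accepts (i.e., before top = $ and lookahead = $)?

     Stack        Input      Action
  1  $ S          h d b b $  expand S → P b b E
  2  $ E b b P    h d b b $  expand P → h d
  3  $ E b b d h  h d b b $  match h
  4  $ E b b d    d b b $    match d
  5  $ E b b      b b $      match b
  6  $ E b        b $        match b
  7  $ E          $          expand E → ε
Accept reached after 7 steps.

7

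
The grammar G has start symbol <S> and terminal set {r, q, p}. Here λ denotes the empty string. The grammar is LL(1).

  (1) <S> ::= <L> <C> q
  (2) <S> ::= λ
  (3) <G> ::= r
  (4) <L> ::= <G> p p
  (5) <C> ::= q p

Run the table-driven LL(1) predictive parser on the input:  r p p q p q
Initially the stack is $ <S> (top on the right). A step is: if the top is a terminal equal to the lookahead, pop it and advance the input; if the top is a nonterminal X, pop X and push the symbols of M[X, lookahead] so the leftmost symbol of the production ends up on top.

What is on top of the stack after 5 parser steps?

step 1: stack=$ <S>  input=r p p q p q $  — expand <S> ::= <L> <C> q
step 2: stack=$ q <C> <L>  input=r p p q p q $  — expand <L> ::= <G> p p
step 3: stack=$ q <C> p p <G>  input=r p p q p q $  — expand <G> ::= r
step 4: stack=$ q <C> p p r  input=r p p q p q $  — match r
step 5: stack=$ q <C> p p  input=p p q p q $  — match p
Stack after step 5: $ q <C> p (top = p).

p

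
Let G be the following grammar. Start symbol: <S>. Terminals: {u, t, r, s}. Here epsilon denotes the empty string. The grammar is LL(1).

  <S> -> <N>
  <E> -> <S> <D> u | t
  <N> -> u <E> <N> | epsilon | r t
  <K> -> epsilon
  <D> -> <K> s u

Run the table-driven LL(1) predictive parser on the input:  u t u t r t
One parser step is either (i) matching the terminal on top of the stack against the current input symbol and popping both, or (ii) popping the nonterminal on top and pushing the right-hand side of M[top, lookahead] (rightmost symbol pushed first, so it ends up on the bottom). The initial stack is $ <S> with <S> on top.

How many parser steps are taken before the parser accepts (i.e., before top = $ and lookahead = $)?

12

      Stack        Input          Action
   1  $ <S>        u t u t r t $  expand <S> -> <N>
   2  $ <N>        u t u t r t $  expand <N> -> u <E> <N>
   3  $ <N> <E> u  u t u t r t $  match u
   4  $ <N> <E>    t u t r t $    expand <E> -> t
   5  $ <N> t      t u t r t $    match t
   6  $ <N>        u t r t $      expand <N> -> u <E> <N>
   7  $ <N> <E> u  u t r t $      match u
   8  $ <N> <E>    t r t $        expand <E> -> t
   9  $ <N> t      t r t $        match t
  10  $ <N>        r t $          expand <N> -> r t
  11  $ t r        r t $          match r
  12  $ t          t $            match t
Accept reached after 12 steps.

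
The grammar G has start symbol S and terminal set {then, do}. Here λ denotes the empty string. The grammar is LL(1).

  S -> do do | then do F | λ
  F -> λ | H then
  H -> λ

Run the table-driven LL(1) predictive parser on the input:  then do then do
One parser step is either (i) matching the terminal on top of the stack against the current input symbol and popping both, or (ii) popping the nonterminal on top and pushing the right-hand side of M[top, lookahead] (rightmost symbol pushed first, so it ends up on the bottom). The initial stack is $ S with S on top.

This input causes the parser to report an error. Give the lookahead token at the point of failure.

     Stack        Input              Action
  1  $ S          then do then do $  expand S -> then do F
  2  $ F do then  then do then do $  match then
  3  $ F do       do then do $       match do
  4  $ F          then do $          expand F -> H then
  5  $ then H     then do $          expand H -> λ
  6  $ then       then do $          match then
  7  $            do $               error: stack empty but input remains

do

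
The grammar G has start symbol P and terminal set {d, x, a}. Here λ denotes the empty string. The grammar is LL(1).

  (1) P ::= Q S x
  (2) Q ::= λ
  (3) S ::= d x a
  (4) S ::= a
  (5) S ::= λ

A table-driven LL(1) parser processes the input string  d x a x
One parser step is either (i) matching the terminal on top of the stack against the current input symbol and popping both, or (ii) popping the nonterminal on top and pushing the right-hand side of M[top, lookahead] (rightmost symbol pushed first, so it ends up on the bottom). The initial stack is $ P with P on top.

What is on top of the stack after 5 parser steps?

a

step 1: stack=$ P  input=d x a x $  — expand P ::= Q S x
step 2: stack=$ x S Q  input=d x a x $  — expand Q ::= λ
step 3: stack=$ x S  input=d x a x $  — expand S ::= d x a
step 4: stack=$ x a x d  input=d x a x $  — match d
step 5: stack=$ x a x  input=x a x $  — match x
Stack after step 5: $ x a (top = a).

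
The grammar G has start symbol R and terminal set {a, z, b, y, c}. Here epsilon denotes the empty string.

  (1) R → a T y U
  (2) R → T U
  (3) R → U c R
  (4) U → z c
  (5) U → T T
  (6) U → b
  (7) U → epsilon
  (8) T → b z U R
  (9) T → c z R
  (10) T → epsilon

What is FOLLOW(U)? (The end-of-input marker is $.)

FIRST(T) = {epsilon, b, c}
FIRST(U) = {epsilon, b, c, z}  (via T T)
FIRST(R) = {epsilon, a, b, c, z}  (via T U, U c R)
FOLLOW(R) includes $ since R is the start symbol.
FOLLOW(R): in R→U c R, the suffix after R is empty (adds nothing new); in T→b z U R, the suffix after R is empty, so FOLLOW(R) ⊇ FOLLOW(T) = {$, a, b, c, y, z}; in T→c z R, the suffix after R is empty, so FOLLOW(R) ⊇ FOLLOW(T) = {$, a, b, c, y, z}. Thus FOLLOW(R) = {$, a, b, c, y, z}.
FOLLOW(U): in R→a T y U, the suffix after U is empty, so FOLLOW(U) ⊇ FOLLOW(R) = {$, a, b, c, y, z}; in R→T U, the suffix after U is empty, so FOLLOW(U) ⊇ FOLLOW(R) = {$, a, b, c, y, z}; in R→U c R, U is followed by c R with FIRST {c}; in T→b z U R, U is followed by R with FIRST {epsilon, a, b, c, z}; in T→b z U R, the suffix after U is nullable, so FOLLOW(U) ⊇ FOLLOW(T) = {$, a, b, c, y, z}. Thus FOLLOW(U) = {$, a, b, c, y, z}.
FOLLOW(T): in R→a T y U, T is followed by y U with FIRST {y}; in R→T U, T is followed by U with FIRST {epsilon, b, c, z}; in R→T U, the suffix after T is nullable, so FOLLOW(T) ⊇ FOLLOW(R) = {$, a, b, c, y, z}; in U→T T (occurrence 1), T is followed by T with FIRST {epsilon, b, c}; in U→T T (occurrence 1), the suffix after T is nullable, so FOLLOW(T) ⊇ FOLLOW(U) = {$, a, b, c, y, z}; in U→T T (occurrence 2), the suffix after T is empty, so FOLLOW(T) ⊇ FOLLOW(U) = {$, a, b, c, y, z}. Thus FOLLOW(T) = {$, a, b, c, y, z}.

{$, a, b, c, y, z}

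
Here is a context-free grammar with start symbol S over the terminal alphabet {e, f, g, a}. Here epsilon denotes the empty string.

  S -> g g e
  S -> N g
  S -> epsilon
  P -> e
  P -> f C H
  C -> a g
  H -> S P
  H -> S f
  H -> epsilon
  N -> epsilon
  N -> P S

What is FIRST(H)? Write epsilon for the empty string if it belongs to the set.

FIRST(P): from P->e we get {e}; from P->f C H we get {f}. So FIRST(P) = {e, f}.
FIRST(C): from C->a g we get {a}. So FIRST(C) = {a}.
FIRST(N): from N->epsilon we get {epsilon}; from N->P S we get {e, f}. So FIRST(N) = {epsilon, e, f}.
FIRST(S): from S->g g e we get {g}; from S->N g we get {e, f, g}; from S->epsilon we get {epsilon}. So FIRST(S) = {epsilon, e, f, g}.
FIRST(H): from H->S P we get {e, f, g}; from H->S f we get {e, f, g}; from H->epsilon we get {epsilon}. So FIRST(H) = {epsilon, e, f, g}.

{epsilon, e, f, g}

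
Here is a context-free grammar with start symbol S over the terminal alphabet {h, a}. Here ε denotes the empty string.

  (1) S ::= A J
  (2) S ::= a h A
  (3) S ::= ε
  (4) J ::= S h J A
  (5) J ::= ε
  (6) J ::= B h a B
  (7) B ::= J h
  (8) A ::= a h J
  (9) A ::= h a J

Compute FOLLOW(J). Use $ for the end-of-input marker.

FIRST(A) = {a, h}
FIRST(S) = {ε, a, h}  (via A J)
FIRST(J) = {ε, a, h}  (via S h J A, B h a B)
FIRST(B) = {a, h}  (via J h)
FOLLOW(S) includes $ since S is the start symbol.
FOLLOW(S): in J::=S h J A, S is followed by h J A with FIRST {h}. Thus FOLLOW(S) = {$, h}.
FOLLOW(J): in S::=A J, the suffix after J is empty, so FOLLOW(J) ⊇ FOLLOW(S) = {$, h}; in J::=S h J A, J is followed by A with FIRST {a, h}; in B::=J h, J is followed by h with FIRST {h}; in A::=a h J, the suffix after J is empty, so FOLLOW(J) ⊇ FOLLOW(A) = {$, a, h}; in A::=h a J, the suffix after J is empty, so FOLLOW(J) ⊇ FOLLOW(A) = {$, a, h}. Thus FOLLOW(J) = {$, a, h}.
FOLLOW(B): in J::=B h a B (occurrence 1), B is followed by h a B with FIRST {h}; in J::=B h a B (occurrence 2), the suffix after B is empty, so FOLLOW(B) ⊇ FOLLOW(J) = {$, a, h}. Thus FOLLOW(B) = {$, a, h}.
FOLLOW(A): in S::=A J, A is followed by J with FIRST {ε, a, h}; in S::=A J, the suffix after A is nullable, so FOLLOW(A) ⊇ FOLLOW(S) = {$, h}; in S::=a h A, the suffix after A is empty, so FOLLOW(A) ⊇ FOLLOW(S) = {$, h}; in J::=S h J A, the suffix after A is empty, so FOLLOW(A) ⊇ FOLLOW(J) = {$, a, h}. Thus FOLLOW(A) = {$, a, h}.

{$, a, h}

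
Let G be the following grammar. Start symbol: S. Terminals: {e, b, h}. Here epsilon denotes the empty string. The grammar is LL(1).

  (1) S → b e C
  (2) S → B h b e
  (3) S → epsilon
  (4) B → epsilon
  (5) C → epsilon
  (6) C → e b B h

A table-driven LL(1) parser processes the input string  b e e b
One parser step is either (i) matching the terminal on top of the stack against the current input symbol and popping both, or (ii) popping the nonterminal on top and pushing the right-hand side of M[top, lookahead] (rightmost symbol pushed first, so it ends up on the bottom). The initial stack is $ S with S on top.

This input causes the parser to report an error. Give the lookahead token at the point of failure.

     Stack      Input      Action
  1  $ S        b e e b $  expand S → b e C
  2  $ C e b    b e e b $  match b
  3  $ C e      e e b $    match e
  4  $ C        e b $      expand C → e b B h
  5  $ h B b e  e b $      match e
  6  $ h B b    b $        match b
  7  $ h B      $          error: M[B, $] is empty

$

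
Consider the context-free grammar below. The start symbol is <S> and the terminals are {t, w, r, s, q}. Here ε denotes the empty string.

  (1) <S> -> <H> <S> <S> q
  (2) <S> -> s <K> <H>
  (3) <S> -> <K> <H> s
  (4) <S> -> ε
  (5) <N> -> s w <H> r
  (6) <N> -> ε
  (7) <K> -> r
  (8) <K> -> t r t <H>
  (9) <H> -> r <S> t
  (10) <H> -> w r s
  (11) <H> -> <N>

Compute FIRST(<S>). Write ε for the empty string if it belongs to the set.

{ε, q, r, s, t, w}

FIRST(<N>): from <N>->s w <H> r we get {s}; from <N>->ε we get {ε}. So FIRST(<N>) = {ε, s}.
FIRST(<K>): from <K>->r we get {r}; from <K>->t r t <H> we get {t}. So FIRST(<K>) = {r, t}.
FIRST(<H>): from <H>->r <S> t we get {r}; from <H>->w r s we get {w}; from <H>-><N> we get {ε, s}. So FIRST(<H>) = {ε, r, s, w}.
FIRST(<S>): from <S>-><H> <S> <S> q we get {q, r, s, t, w}; from <S>->s <K> <H> we get {s}; from <S>-><K> <H> s we get {r, t}; from <S>->ε we get {ε}. So FIRST(<S>) = {ε, q, r, s, t, w}.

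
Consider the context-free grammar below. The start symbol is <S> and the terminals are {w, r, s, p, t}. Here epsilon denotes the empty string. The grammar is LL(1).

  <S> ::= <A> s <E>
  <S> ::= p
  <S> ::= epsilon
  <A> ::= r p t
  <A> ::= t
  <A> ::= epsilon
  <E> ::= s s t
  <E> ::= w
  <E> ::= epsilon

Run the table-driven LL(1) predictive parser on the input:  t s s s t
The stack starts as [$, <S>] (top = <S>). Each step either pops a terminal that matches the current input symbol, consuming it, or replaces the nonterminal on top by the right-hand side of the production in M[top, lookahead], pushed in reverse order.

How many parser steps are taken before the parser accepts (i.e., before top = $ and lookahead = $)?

     Stack        Input        Action
  1  $ <S>        t s s s t $  expand <S> ::= <A> s <E>
  2  $ <E> s <A>  t s s s t $  expand <A> ::= t
  3  $ <E> s t    t s s s t $  match t
  4  $ <E> s      s s s t $    match s
  5  $ <E>        s s t $      expand <E> ::= s s t
  6  $ t s s      s s t $      match s
  7  $ t s        s t $        match s
  8  $ t          t $          match t
Accept reached after 8 steps.

8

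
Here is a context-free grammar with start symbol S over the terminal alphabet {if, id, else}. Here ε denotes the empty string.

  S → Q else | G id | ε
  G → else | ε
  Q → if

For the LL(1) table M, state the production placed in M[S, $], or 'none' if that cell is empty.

FIRST(G) = {ε, else}
FIRST(Q) = {if}
FIRST(S) = {ε, else, id, if}  (via Q else, G id)
FOLLOW(S) includes $ since S is the start symbol.
FOLLOW(S): S appears on no right-hand side. Thus FOLLOW(S) = {$}.
For S → Q else: FIRST(Q else) = {if}, so it goes in M[S, t] for t ∈ {if}.
For S → G id: FIRST(G id) = {else, id}, so it goes in M[S, t] for t ∈ {else, id}.
For S → ε: FIRST(ε) = {ε}, so it goes in M[S, t] for t ∈ {}; since ε ∈ FIRST, also for every t ∈ FOLLOW(S) = {$}.

S → ε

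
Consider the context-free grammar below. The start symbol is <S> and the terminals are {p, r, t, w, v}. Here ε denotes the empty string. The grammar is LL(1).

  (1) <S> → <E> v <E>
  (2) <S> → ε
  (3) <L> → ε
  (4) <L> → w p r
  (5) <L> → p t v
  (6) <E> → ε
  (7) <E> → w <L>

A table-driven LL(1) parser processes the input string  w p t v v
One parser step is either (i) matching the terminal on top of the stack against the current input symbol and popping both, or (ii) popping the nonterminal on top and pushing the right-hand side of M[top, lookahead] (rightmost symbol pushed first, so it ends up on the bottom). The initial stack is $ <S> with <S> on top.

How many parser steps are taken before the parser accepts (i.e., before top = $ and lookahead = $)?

9

     Stack          Input        Action
  1  $ <S>          w p t v v $  expand <S> → <E> v <E>
  2  $ <E> v <E>    w p t v v $  expand <E> → w <L>
  3  $ <E> v <L> w  w p t v v $  match w
  4  $ <E> v <L>    p t v v $    expand <L> → p t v
  5  $ <E> v v t p  p t v v $    match p
  6  $ <E> v v t    t v v $      match t
  7  $ <E> v v      v v $        match v
  8  $ <E> v        v $          match v
  9  $ <E>          $            expand <E> → ε
Accept reached after 9 steps.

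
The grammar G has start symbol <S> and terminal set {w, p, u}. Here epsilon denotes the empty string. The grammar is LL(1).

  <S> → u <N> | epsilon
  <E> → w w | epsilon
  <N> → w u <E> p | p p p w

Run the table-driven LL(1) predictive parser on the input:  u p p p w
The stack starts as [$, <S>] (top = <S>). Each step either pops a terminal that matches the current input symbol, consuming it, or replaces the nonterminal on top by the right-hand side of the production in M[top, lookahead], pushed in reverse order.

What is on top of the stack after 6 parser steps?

w

step 1: stack=$ <S>  input=u p p p w $  — expand <S> → u <N>
step 2: stack=$ <N> u  input=u p p p w $  — match u
step 3: stack=$ <N>  input=p p p w $  — expand <N> → p p p w
step 4: stack=$ w p p p  input=p p p w $  — match p
step 5: stack=$ w p p  input=p p w $  — match p
step 6: stack=$ w p  input=p w $  — match p
Stack after step 6: $ w (top = w).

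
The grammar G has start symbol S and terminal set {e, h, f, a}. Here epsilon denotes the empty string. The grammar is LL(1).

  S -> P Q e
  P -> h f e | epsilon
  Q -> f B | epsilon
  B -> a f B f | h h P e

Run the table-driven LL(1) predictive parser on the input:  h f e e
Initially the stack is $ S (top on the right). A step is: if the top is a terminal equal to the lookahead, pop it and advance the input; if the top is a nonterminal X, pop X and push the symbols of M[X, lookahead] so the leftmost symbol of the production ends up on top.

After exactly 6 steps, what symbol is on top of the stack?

step 1: stack=$ S  input=h f e e $  — expand S -> P Q e
step 2: stack=$ e Q P  input=h f e e $  — expand P -> h f e
step 3: stack=$ e Q e f h  input=h f e e $  — match h
step 4: stack=$ e Q e f  input=f e e $  — match f
step 5: stack=$ e Q e  input=e e $  — match e
step 6: stack=$ e Q  input=e $  — expand Q -> epsilon
Stack after step 6: $ e (top = e).

e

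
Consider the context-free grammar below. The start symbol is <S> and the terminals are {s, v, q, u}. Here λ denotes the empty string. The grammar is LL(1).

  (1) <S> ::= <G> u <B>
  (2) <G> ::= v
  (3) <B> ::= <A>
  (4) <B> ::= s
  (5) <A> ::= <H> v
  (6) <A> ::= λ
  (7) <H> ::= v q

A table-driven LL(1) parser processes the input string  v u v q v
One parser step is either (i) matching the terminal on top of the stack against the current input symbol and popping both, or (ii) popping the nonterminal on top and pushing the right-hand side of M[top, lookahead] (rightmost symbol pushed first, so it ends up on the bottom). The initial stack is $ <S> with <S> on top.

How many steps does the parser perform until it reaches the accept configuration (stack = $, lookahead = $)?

step 1: stack=$ <S>  input=v u v q v $  — expand <S> ::= <G> u <B>
step 2: stack=$ <B> u <G>  input=v u v q v $  — expand <G> ::= v
step 3: stack=$ <B> u v  input=v u v q v $  — match v
step 4: stack=$ <B> u  input=u v q v $  — match u
step 5: stack=$ <B>  input=v q v $  — expand <B> ::= <A>
step 6: stack=$ <A>  input=v q v $  — expand <A> ::= <H> v
step 7: stack=$ v <H>  input=v q v $  — expand <H> ::= v q
step 8: stack=$ v q v  input=v q v $  — match v
step 9: stack=$ v q  input=q v $  — match q
step 10: stack=$ v  input=v $  — match v
Accept reached after 10 steps.

10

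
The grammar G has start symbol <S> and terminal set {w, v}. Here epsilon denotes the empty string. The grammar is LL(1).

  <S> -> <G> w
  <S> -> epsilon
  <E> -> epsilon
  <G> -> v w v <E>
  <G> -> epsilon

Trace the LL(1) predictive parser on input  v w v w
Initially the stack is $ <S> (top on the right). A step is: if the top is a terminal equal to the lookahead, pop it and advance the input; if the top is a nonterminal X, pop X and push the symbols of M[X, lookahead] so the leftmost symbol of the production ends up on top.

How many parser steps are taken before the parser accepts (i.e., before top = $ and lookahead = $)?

7

step 1: stack=$ <S>  input=v w v w $  — expand <S> -> <G> w
step 2: stack=$ w <G>  input=v w v w $  — expand <G> -> v w v <E>
step 3: stack=$ w <E> v w v  input=v w v w $  — match v
step 4: stack=$ w <E> v w  input=w v w $  — match w
step 5: stack=$ w <E> v  input=v w $  — match v
step 6: stack=$ w <E>  input=w $  — expand <E> -> epsilon
step 7: stack=$ w  input=w $  — match w
Accept reached after 7 steps.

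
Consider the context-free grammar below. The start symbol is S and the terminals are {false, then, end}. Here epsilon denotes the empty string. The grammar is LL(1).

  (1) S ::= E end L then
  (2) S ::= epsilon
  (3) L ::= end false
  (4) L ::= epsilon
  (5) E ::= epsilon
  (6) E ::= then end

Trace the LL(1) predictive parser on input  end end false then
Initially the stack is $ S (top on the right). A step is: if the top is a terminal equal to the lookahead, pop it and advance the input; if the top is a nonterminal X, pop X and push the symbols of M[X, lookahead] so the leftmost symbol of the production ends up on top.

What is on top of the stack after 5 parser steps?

false

step 1: stack=$ S  input=end end false then $  — expand S ::= E end L then
step 2: stack=$ then L end E  input=end end false then $  — expand E ::= epsilon
step 3: stack=$ then L end  input=end end false then $  — match end
step 4: stack=$ then L  input=end false then $  — expand L ::= end false
step 5: stack=$ then false end  input=end false then $  — match end
Stack after step 5: $ then false (top = false).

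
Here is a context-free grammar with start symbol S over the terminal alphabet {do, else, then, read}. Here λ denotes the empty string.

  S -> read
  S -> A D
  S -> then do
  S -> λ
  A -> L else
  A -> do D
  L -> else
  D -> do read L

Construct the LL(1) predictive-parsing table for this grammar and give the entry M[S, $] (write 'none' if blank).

FIRST(L) = {else}
FIRST(D) = {do}
FIRST(A) = {do, else}  (via L else)
FIRST(S) = {λ, do, else, read, then}  (via A D)
FOLLOW(S) includes $ since S is the start symbol.
FOLLOW(S): S appears on no right-hand side. Thus FOLLOW(S) = {$}.
For S -> read: FIRST(read) = {read}, so it goes in M[S, t] for t ∈ {read}.
For S -> A D: FIRST(A D) = {do, else}, so it goes in M[S, t] for t ∈ {do, else}.
For S -> then do: FIRST(then do) = {then}, so it goes in M[S, t] for t ∈ {then}.
For S -> λ: FIRST(λ) = {λ}, so it goes in M[S, t] for t ∈ {}; since λ ∈ FIRST, also for every t ∈ FOLLOW(S) = {$}.

S -> λ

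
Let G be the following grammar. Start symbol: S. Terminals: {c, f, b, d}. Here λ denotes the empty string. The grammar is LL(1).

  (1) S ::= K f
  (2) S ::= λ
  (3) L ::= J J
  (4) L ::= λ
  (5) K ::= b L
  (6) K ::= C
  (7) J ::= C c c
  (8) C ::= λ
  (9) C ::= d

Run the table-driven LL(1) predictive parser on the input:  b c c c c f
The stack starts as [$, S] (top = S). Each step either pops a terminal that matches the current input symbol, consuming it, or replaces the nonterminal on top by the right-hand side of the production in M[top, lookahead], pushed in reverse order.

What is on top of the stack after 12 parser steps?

step 1: stack=$ S  input=b c c c c f $  — expand S ::= K f
step 2: stack=$ f K  input=b c c c c f $  — expand K ::= b L
step 3: stack=$ f L b  input=b c c c c f $  — match b
step 4: stack=$ f L  input=c c c c f $  — expand L ::= J J
step 5: stack=$ f J J  input=c c c c f $  — expand J ::= C c c
step 6: stack=$ f J c c C  input=c c c c f $  — expand C ::= λ
step 7: stack=$ f J c c  input=c c c c f $  — match c
step 8: stack=$ f J c  input=c c c f $  — match c
step 9: stack=$ f J  input=c c f $  — expand J ::= C c c
step 10: stack=$ f c c C  input=c c f $  — expand C ::= λ
step 11: stack=$ f c c  input=c c f $  — match c
step 12: stack=$ f c  input=c f $  — match c
Stack after step 12: $ f (top = f).

f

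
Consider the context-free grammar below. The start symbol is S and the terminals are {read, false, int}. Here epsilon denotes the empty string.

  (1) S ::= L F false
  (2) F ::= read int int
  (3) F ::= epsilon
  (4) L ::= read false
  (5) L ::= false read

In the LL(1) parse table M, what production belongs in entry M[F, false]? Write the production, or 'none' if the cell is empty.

F ::= epsilon

FIRST(F) = {epsilon, read}
FIRST(L) = {false, read}
FIRST(S) = {false, read}  (via L F false)
FOLLOW(S) includes $ since S is the start symbol.
FOLLOW(F): in S::=L F false, F is followed by false with FIRST {false}. Thus FOLLOW(F) = {false}.
For F ::= read int int: FIRST(read int int) = {read}, so it goes in M[F, t] for t ∈ {read}.
For F ::= epsilon: FIRST(epsilon) = {epsilon}, so it goes in M[F, t] for t ∈ {}; since epsilon ∈ FIRST, also for every t ∈ FOLLOW(F) = {false}.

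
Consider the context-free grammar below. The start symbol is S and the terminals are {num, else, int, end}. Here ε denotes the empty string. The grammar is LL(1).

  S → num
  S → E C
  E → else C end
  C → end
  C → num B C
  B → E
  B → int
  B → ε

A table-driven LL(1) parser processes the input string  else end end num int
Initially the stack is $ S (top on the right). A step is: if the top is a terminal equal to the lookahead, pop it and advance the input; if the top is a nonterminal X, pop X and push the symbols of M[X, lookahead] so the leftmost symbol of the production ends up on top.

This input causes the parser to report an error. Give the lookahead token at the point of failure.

$

step 1: stack=$ S  input=else end end num int $  — expand S → E C
step 2: stack=$ C E  input=else end end num int $  — expand E → else C end
step 3: stack=$ C end C else  input=else end end num int $  — match else
step 4: stack=$ C end C  input=end end num int $  — expand C → end
step 5: stack=$ C end end  input=end end num int $  — match end
step 6: stack=$ C end  input=end num int $  — match end
step 7: stack=$ C  input=num int $  — expand C → num B C
step 8: stack=$ C B num  input=num int $  — match num
step 9: stack=$ C B  input=int $  — expand B → int
step 10: stack=$ C int  input=int $  — match int
step 11: stack=$ C  input=$  — error: M[C, $] is empty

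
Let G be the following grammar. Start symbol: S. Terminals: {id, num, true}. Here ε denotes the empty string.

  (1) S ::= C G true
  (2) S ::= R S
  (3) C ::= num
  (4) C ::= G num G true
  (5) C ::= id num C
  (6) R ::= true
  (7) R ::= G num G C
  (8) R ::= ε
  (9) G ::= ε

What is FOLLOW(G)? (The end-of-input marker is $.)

{id, num, true}

FIRST(G): from G::=ε we get {ε}. So FIRST(G) = {ε}.
FIRST(C): from C::=num we get {num}; from C::=G num G true we get {num}; from C::=id num C we get {id}. So FIRST(C) = {id, num}.
FIRST(R): from R::=true we get {true}; from R::=G num G C we get {num}; from R::=ε we get {ε}. So FIRST(R) = {ε, num, true}.
FIRST(S): from S::=C G true we get {id, num}; from S::=R S we get {id, num, true}. So FIRST(S) = {id, num, true}.
FOLLOW(S) includes $ since S is the start symbol.
FOLLOW(S): in S::=R S, the suffix after S is empty (adds nothing new). Thus FOLLOW(S) = {$}.
FOLLOW(R): in S::=R S, R is followed by S with FIRST {id, num, true}. Thus FOLLOW(R) = {id, num, true}.
FOLLOW(C): in S::=C G true, C is followed by G true with FIRST {true}; in C::=id num C, the suffix after C is empty (adds nothing new); in R::=G num G C, the suffix after C is empty, so FOLLOW(C) ⊇ FOLLOW(R) = {id, num, true}. Thus FOLLOW(C) = {id, num, true}.
FOLLOW(G): in S::=C G true, G is followed by true with FIRST {true}; in C::=G num G true (occurrence 1), G is followed by num G true with FIRST {num}; in C::=G num G true (occurrence 2), G is followed by true with FIRST {true}; in R::=G num G C (occurrence 1), G is followed by num G C with FIRST {num}; in R::=G num G C (occurrence 2), G is followed by C with FIRST {id, num}. Thus FOLLOW(G) = {id, num, true}.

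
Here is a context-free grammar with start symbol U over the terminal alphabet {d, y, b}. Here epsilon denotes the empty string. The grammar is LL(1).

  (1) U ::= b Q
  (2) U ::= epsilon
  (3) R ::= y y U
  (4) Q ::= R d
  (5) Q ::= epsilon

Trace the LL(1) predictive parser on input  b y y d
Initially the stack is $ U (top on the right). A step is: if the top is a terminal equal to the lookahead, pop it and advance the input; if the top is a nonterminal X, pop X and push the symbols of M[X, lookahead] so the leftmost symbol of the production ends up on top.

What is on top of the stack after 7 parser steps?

d

     Stack      Input      Action
  1  $ U        b y y d $  expand U ::= b Q
  2  $ Q b      b y y d $  match b
  3  $ Q        y y d $    expand Q ::= R d
  4  $ d R      y y d $    expand R ::= y y U
  5  $ d U y y  y y d $    match y
  6  $ d U y    y d $      match y
  7  $ d U      d $        expand U ::= epsilon
Stack after step 7: $ d (top = d).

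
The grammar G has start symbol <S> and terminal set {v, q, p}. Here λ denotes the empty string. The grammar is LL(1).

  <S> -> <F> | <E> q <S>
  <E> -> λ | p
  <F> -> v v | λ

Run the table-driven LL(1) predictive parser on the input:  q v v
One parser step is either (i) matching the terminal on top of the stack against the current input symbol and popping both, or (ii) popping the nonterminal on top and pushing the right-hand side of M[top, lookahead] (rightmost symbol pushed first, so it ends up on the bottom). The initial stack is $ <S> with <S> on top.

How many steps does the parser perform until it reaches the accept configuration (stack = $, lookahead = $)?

     Stack        Input    Action
  1  $ <S>        q v v $  expand <S> -> <E> q <S>
  2  $ <S> q <E>  q v v $  expand <E> -> λ
  3  $ <S> q      q v v $  match q
  4  $ <S>        v v $    expand <S> -> <F>
  5  $ <F>        v v $    expand <F> -> v v
  6  $ v v        v v $    match v
  7  $ v          v $      match v
Accept reached after 7 steps.

7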